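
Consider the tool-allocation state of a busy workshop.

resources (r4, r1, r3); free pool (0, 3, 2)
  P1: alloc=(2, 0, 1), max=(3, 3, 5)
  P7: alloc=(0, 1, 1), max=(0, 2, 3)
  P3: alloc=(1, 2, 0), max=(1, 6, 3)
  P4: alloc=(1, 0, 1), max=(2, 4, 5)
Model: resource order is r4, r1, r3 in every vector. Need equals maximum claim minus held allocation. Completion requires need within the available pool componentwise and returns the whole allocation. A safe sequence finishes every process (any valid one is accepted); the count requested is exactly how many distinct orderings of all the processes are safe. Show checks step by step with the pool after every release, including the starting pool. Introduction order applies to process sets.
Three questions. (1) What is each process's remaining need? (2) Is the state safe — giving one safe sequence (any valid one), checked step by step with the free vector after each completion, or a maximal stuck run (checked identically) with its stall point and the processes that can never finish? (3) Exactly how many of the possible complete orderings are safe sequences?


(1) Remaining need (order r4, r1, r3):
  P1: (1, 3, 4)
  P7: (0, 1, 2)
  P3: (0, 4, 3)
  P4: (1, 4, 4)
(2) The state is UNSAFE.
Key observation: even finishing P7, P3 leaves just (1, 6, 3) free — too little r3 for any of the remaining processes.
The run P7, P3 cannot be extended any further. Verifying each step:
  pool = (0, 3, 2)
  P7: need (0, 1, 2) fits (0, 3, 2); releases (0, 1, 1), pool now (0, 4, 3)
  P3: need (0, 4, 3) fits (0, 4, 3); releases (1, 2, 0), pool now (1, 6, 3)
  blocked: P1 wants (1, 3, 4), pool (1, 6, 3) — not enough r3
  blocked: P4 wants (1, 4, 4), pool (1, 6, 3) — not enough r3
Processes that can never finish: P1 and P4.
(3) Precisely 0 of the possible complete orderings are safe sequences.


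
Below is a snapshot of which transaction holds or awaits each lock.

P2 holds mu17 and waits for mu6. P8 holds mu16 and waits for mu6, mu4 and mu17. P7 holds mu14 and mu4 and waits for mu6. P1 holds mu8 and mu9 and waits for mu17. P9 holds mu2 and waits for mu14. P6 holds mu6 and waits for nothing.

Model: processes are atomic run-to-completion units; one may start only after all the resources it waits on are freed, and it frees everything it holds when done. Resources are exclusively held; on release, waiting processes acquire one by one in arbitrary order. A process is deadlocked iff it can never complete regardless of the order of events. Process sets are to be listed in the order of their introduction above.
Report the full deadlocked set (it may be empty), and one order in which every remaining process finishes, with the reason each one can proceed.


The deadlocked set is empty.
Key observation: there is no circular wait here — follow any chain and it reaches a process that is free to run now.
The rest can finish in the order P6, P7, P2, P1, P8, P9.
Walking it through:
  P6 waits on nothing -> runs at once and releases mu6
  run P7 (all its waits — mu6 — are resolved); releases mu14 and mu4
  run P2 (all its waits — mu6 — are resolved); releases mu17
  run P1 (all its waits — mu17 — are resolved); releases mu8 and mu9
  run P8 (all its waits — mu6, mu4 and mu17 — are resolved); releases mu16
  run P9 (all its waits — mu14 — are resolved); releases mu2


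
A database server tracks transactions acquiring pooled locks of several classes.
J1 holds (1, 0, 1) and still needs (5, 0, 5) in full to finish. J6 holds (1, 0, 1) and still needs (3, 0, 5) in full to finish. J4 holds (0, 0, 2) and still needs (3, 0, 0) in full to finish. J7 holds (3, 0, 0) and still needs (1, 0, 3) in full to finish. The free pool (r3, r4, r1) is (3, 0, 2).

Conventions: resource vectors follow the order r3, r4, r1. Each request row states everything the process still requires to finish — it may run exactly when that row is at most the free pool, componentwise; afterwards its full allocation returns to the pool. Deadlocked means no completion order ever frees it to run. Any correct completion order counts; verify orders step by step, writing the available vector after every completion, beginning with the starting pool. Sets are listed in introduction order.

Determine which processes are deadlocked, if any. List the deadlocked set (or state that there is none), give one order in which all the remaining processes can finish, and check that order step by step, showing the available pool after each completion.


Deadlocked: J1 and J6.
Key observation: no order helps: past J4, J7, the free pool tops out at (6, 0, 4), below what each blocked process needs in r1.
One completion order for the rest: J4, J7. Step-by-step check:
  pool = (3, 0, 2)
  J4 needs (3, 0, 0) <= (3, 0, 2) -> finishes; pool += (0, 0, 2) = (3, 0, 4)
  J7 needs (1, 0, 3) <= (3, 0, 4) -> finishes; pool += (3, 0, 0) = (6, 0, 4)
The stuck group stays short no matter what:
  J1 still needs (5, 0, 5) but only (6, 0, 4) is free — short on r1
  J6 still needs (3, 0, 5) but only (6, 0, 4) is free — short on r1


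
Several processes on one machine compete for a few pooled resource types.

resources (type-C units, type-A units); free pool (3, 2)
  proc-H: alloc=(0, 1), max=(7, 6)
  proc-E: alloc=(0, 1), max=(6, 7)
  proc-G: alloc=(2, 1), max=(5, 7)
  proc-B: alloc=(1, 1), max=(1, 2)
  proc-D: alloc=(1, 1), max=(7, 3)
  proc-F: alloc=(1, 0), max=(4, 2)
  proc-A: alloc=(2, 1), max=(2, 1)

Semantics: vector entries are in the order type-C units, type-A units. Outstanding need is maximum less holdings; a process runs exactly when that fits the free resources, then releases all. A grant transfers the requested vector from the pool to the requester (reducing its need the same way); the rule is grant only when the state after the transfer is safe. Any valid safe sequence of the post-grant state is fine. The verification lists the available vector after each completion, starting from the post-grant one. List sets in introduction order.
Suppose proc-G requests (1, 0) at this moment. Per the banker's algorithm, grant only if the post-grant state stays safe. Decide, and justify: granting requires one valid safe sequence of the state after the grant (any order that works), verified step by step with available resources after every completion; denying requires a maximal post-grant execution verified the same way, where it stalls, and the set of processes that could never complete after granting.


GRANT. The post-grant state is safe; one safe sequence: proc-B, proc-A, proc-F, proc-D, proc-H, proc-E, proc-G.
Key observation: (2, 2) free after granting still covers proc-B first, and each release covers the next.
Check on the post-grant state, step by step:
  pool = (2, 2)
  proc-B needs (0, 1) <= (2, 2) -> finishes; pool += (1, 1) = (3, 3)
  proc-A needs (0, 0) <= (3, 3) -> finishes; pool += (2, 1) = (5, 4)
  proc-F needs (3, 2) <= (5, 4) -> finishes; pool += (1, 0) = (6, 4)
  proc-D needs (6, 2) <= (6, 4) -> finishes; pool += (1, 1) = (7, 5)
  proc-H needs (7, 5) <= (7, 5) -> finishes; pool += (0, 1) = (7, 6)
  proc-E needs (6, 6) <= (7, 6) -> finishes; pool += (0, 1) = (7, 7)
  proc-G needs (2, 6) <= (7, 7) -> finishes; pool += (3, 1) = (10, 8)


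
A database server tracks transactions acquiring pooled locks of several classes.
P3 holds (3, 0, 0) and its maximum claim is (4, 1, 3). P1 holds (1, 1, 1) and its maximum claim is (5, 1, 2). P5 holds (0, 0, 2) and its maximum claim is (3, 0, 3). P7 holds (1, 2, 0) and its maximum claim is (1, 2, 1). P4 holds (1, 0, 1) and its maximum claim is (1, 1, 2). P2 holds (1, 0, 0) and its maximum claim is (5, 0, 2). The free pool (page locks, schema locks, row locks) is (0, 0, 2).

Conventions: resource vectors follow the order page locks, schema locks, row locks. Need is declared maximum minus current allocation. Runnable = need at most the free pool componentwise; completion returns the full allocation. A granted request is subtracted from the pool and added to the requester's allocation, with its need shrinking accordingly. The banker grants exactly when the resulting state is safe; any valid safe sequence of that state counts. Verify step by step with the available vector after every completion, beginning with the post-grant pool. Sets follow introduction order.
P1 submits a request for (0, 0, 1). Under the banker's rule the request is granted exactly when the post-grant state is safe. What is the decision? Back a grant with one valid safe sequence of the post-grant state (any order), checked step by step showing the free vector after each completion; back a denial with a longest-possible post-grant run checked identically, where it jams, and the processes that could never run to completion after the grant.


DENY. Granting would leave the state unsafe.
Key observation: after P7, P4 the pool peaks at (2, 2, 2), and each blocked process is short somewhere: P3 on row locks; P1 on page locks; P5 on page locks; P2 on page locks.
After a pretend grant, a maximal execution: P7, P4 — then nothing else fits. Step-by-step check:
  pool = (0, 0, 1)
  P7 needs (0, 0, 1) <= (0, 0, 1) -> finishes; pool += (1, 2, 0) = (1, 2, 1)
  P4 needs (0, 1, 1) <= (1, 2, 1) -> finishes; pool += (1, 0, 1) = (2, 2, 2)
  P3 still needs (1, 1, 3) but only (2, 2, 2) is free — short on row locks
  P1 still needs (4, 0, 0) but only (2, 2, 2) is free — short on page locks
  P5 still needs (3, 0, 1) but only (2, 2, 2) is free — short on page locks
  P2 still needs (4, 0, 2) but only (2, 2, 2) is free — short on page locks
Had the request been granted, P3, P1, P5 and P2 could never finish.


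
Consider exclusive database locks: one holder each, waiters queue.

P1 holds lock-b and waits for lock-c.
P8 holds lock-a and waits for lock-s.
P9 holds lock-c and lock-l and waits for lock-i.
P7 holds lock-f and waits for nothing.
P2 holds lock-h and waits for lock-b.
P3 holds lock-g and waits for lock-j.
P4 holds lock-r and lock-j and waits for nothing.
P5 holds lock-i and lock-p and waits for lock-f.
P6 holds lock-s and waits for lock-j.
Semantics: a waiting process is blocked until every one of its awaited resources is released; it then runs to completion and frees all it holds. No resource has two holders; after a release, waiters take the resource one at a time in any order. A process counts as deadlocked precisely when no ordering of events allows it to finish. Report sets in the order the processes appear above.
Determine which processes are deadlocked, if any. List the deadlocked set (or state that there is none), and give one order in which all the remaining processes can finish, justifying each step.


Nothing here is deadlocked.
Key observation: the waits form no ring: some process can always run, and its releases unblock the others one by one.
A valid finishing order for the others: P7, P4, P5, P3, P9, P1, P6, P8, P2.
Check, step by step:
  P7: no waits; runs immediately, freeing lock-f
  P4: no waits; runs immediately, freeing lock-r and lock-j
  P5 waits on lock-f — all released -> runs and releases lock-i and lock-p
  P3 waits on lock-j — all released -> runs and releases lock-g
  P9 waits on lock-i — all released -> runs and releases lock-c and lock-l
  P1 waits on lock-c — all released -> runs and releases lock-b
  P6 waits on lock-j — all released -> runs and releases lock-s
  P8 waits on lock-s — all released -> runs and releases lock-a
  P2 waits on lock-b — all released -> runs and releases lock-h


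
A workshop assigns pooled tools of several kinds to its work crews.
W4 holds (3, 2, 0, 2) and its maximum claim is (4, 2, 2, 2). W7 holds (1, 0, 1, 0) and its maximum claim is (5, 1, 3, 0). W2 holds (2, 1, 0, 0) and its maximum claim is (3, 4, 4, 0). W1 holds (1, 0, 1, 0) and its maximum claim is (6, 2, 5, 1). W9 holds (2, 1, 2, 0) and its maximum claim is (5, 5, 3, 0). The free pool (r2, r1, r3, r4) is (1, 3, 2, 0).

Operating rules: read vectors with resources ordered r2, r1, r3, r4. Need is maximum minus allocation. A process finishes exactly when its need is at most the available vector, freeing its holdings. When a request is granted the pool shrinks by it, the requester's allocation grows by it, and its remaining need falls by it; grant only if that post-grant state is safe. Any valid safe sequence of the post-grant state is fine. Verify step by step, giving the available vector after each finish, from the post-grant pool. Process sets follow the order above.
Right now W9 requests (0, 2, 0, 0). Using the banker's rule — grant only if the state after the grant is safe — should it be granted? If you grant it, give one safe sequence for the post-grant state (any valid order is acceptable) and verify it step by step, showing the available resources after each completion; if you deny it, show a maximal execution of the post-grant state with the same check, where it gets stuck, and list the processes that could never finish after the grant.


GRANT: granting preserves safety; a valid post-grant sequence is W4, W9, W2, W7, W1.
Key observation: even at the reduced pool (1, 1, 2, 0), W4 fits immediately, so safety survives the grant.
Step-by-step check of the post-grant state:
  pool = (1, 1, 2, 0)
  run W4 (needs (1, 0, 2, 0), free (1, 1, 2, 0)); after release of (3, 2, 0, 2) the pool is (4, 3, 2, 2)
  run W9 (needs (3, 2, 1, 0), free (4, 3, 2, 2)); after release of (2, 3, 2, 0) the pool is (6, 6, 4, 2)
  run W2 (needs (1, 3, 4, 0), free (6, 6, 4, 2)); after release of (2, 1, 0, 0) the pool is (8, 7, 4, 2)
  run W7 (needs (4, 1, 2, 0), free (8, 7, 4, 2)); after release of (1, 0, 1, 0) the pool is (9, 7, 5, 2)
  run W1 (needs (5, 2, 4, 1), free (9, 7, 5, 2)); after release of (1, 0, 1, 0) the pool is (10, 7, 6, 2)


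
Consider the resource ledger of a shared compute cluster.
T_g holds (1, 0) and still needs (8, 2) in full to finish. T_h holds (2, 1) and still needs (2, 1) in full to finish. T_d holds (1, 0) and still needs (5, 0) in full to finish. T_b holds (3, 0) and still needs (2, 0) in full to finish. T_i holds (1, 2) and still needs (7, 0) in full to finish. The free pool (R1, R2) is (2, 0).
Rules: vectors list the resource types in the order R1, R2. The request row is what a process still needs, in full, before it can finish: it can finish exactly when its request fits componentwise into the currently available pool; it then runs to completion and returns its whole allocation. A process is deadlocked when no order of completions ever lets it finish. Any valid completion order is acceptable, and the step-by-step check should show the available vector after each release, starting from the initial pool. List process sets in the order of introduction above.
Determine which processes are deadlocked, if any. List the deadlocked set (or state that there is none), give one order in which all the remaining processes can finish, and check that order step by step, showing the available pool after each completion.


Deadlocked set: T_g, T_h and T_i.
Key observation: after T_b, T_d the pool peaks at (6, 0), and each blocked process is short somewhere: T_g on R1, R2; T_h on R2; T_i on R1.
One completion order for the rest: T_b, T_d. Walking it through:
  pool = (2, 0)
  T_b: need (2, 0) fits (2, 0); releases (3, 0), pool now (5, 0)
  T_d: need (5, 0) fits (5, 0); releases (1, 0), pool now (6, 0)
The stuck group stays short no matter what:
  T_g cannot run: need (8, 2) vs free (6, 0) (insufficient R1 and R2)
  T_h cannot run: need (2, 1) vs free (6, 0) (insufficient R2)
  T_i cannot run: need (7, 0) vs free (6, 0) (insufficient R1)


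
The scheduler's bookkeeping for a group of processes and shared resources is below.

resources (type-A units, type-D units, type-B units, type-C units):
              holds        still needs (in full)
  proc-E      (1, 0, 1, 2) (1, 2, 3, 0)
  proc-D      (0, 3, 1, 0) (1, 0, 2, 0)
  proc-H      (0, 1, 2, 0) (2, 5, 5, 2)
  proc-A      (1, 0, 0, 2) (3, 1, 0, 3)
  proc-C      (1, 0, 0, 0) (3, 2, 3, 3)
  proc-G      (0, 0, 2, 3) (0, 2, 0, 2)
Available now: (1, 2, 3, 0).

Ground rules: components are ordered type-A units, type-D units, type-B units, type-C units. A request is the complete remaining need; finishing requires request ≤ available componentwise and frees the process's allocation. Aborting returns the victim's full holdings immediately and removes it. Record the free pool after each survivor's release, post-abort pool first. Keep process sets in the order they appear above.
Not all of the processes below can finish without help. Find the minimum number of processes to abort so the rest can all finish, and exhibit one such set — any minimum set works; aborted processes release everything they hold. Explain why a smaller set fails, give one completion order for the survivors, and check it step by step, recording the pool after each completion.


The answer: abort proc-C.
Key observation: proc-A was stuck for good until proc-C gave back (1, 0, 0, 0); in the order shown it finishes at step 5.
Minimality: the empty abort set fails — the state is deadlocked as it stands.
The survivors complete as proc-E, proc-D, proc-H, proc-G, proc-A. Step-by-step check (starting from the post-abort pool):
  pool = (2, 2, 3, 0)
  proc-E: need (1, 2, 3, 0) fits (2, 2, 3, 0); releases (1, 0, 1, 2), pool now (3, 2, 4, 2)
  proc-D: need (1, 0, 2, 0) fits (3, 2, 4, 2); releases (0, 3, 1, 0), pool now (3, 5, 5, 2)
  proc-H: need (2, 5, 5, 2) fits (3, 5, 5, 2); releases (0, 1, 2, 0), pool now (3, 6, 7, 2)
  proc-G: need (0, 2, 0, 2) fits (3, 6, 7, 2); releases (0, 0, 2, 3), pool now (3, 6, 9, 5)
  proc-A: need (3, 1, 0, 3) fits (3, 6, 9, 5); releases (1, 0, 0, 2), pool now (4, 6, 9, 7)


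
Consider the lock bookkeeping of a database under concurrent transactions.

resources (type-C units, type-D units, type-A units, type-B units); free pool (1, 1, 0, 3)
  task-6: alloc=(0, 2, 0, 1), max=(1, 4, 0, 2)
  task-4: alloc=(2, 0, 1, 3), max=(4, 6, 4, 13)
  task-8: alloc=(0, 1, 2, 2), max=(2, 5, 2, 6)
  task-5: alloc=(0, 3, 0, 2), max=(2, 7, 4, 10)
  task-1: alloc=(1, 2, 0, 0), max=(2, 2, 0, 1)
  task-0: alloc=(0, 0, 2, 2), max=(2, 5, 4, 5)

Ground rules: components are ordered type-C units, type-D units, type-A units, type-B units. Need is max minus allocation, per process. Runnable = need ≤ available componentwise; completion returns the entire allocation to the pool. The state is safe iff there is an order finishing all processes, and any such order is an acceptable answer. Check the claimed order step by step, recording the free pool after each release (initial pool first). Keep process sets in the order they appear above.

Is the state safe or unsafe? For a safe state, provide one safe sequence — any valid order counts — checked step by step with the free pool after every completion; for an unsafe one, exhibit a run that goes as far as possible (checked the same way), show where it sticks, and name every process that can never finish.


SAFE. One safe sequence: task-1, task-6, task-8, task-0, task-5, task-4.
Key observation: reading the order forward, task-1 is the first process whose need (1, 0, 0, 1) meets the free pool (1, 1, 0, 3) exactly on a resource it requests.
Verifying each step:
  pool = (1, 1, 0, 3)
  task-1 needs (1, 0, 0, 1) <= (1, 1, 0, 3) -> finishes; pool += (1, 2, 0, 0) = (2, 3, 0, 3)
  task-6 needs (1, 2, 0, 1) <= (2, 3, 0, 3) -> finishes; pool += (0, 2, 0, 1) = (2, 5, 0, 4)
  task-8 needs (2, 4, 0, 4) <= (2, 5, 0, 4) -> finishes; pool += (0, 1, 2, 2) = (2, 6, 2, 6)
  task-0 needs (2, 5, 2, 3) <= (2, 6, 2, 6) -> finishes; pool += (0, 0, 2, 2) = (2, 6, 4, 8)
  task-5 needs (2, 4, 4, 8) <= (2, 6, 4, 8) -> finishes; pool += (0, 3, 0, 2) = (2, 9, 4, 10)
  task-4 needs (2, 6, 3, 10) <= (2, 9, 4, 10) -> finishes; pool += (2, 0, 1, 3) = (4, 9, 5, 13)


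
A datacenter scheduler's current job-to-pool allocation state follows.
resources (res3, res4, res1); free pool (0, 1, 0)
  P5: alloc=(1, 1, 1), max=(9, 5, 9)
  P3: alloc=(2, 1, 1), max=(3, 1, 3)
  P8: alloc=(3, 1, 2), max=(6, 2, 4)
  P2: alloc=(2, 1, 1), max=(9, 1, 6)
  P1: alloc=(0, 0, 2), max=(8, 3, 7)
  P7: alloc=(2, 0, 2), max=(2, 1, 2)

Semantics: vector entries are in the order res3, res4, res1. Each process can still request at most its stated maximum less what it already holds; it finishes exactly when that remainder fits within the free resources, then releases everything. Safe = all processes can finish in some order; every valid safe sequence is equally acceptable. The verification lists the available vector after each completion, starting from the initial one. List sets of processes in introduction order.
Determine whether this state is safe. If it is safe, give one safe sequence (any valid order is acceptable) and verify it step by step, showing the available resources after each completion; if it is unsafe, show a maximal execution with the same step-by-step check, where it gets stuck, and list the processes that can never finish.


SAFE. One safe sequence: P7, P3, P8, P2, P1, P5.
Key observation: at P7 the run first touches a limit — (0, 1, 0) against (0, 1, 0), exact on a resource it actually requests.
Check, step by step:
  pool = (0, 1, 0)
  P7: need (0, 1, 0) fits (0, 1, 0); releases (2, 0, 2), pool now (2, 1, 2)
  P3: need (1, 0, 2) fits (2, 1, 2); releases (2, 1, 1), pool now (4, 2, 3)
  P8: need (3, 1, 2) fits (4, 2, 3); releases (3, 1, 2), pool now (7, 3, 5)
  P2: need (7, 0, 5) fits (7, 3, 5); releases (2, 1, 1), pool now (9, 4, 6)
  P1: need (8, 3, 5) fits (9, 4, 6); releases (0, 0, 2), pool now (9, 4, 8)
  P5: need (8, 4, 8) fits (9, 4, 8); releases (1, 1, 1), pool now (10, 5, 9)


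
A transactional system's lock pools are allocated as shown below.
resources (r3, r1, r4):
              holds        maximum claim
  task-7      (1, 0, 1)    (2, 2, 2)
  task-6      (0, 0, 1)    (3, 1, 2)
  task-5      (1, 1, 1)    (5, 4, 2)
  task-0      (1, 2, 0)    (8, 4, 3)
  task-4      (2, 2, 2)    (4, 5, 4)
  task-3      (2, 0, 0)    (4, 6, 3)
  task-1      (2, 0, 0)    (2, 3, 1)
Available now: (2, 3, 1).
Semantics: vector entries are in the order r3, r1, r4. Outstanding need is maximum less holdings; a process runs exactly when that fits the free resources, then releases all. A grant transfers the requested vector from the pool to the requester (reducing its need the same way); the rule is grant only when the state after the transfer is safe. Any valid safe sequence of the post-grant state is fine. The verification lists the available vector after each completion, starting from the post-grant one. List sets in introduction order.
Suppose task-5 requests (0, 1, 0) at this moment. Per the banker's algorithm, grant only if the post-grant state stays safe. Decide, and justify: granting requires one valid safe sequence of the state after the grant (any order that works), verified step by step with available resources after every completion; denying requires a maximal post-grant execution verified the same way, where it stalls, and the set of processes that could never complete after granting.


DENY. Granting would leave the state unsafe.
Key observation: after task-7, task-6 the pool peaks at (3, 2, 3), and each blocked process is short somewhere: task-5 on r3; task-0 on r3; task-4 on r1; task-3 on r1; task-1 on r1.
After a pretend grant, a maximal execution: task-7, task-6 — then nothing else fits. Walking it through:
  pool = (2, 2, 1)
  run task-7 (needs (1, 2, 1), free (2, 2, 1)); after release of (1, 0, 1) the pool is (3, 2, 2)
  run task-6 (needs (3, 1, 1), free (3, 2, 2)); after release of (0, 0, 1) the pool is (3, 2, 3)
  task-5 cannot run: need (4, 2, 1) vs free (3, 2, 3) (insufficient r3)
  task-0 cannot run: need (7, 2, 3) vs free (3, 2, 3) (insufficient r3)
  task-4 cannot run: need (2, 3, 2) vs free (3, 2, 3) (insufficient r1)
  task-3 cannot run: need (2, 6, 3) vs free (3, 2, 3) (insufficient r1)
  task-1 cannot run: need (0, 3, 1) vs free (3, 2, 3) (insufficient r1)
Had the request been granted, task-5, task-0, task-4, task-3 and task-1 could never finish.


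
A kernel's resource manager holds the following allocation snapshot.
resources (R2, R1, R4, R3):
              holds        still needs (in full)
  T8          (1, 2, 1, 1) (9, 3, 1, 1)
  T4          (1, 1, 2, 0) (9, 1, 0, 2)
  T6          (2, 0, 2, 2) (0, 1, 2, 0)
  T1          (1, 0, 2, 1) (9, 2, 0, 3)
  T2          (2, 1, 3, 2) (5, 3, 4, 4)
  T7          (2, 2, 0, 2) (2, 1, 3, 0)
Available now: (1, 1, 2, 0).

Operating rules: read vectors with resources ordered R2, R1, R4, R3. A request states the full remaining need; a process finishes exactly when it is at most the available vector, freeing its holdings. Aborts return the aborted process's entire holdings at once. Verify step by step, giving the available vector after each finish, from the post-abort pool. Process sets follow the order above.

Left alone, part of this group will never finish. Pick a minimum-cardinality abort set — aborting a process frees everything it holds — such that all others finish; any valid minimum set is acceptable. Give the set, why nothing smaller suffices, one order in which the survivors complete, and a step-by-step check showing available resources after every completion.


Abort T8 and T4.
Key observation: T1 had no path to completion before; after the abort of T8 and T4 ((2, 3, 3, 1) returned), step 4 is where it fits.
No one abort is enough; case by case: T8 alone leaves T4 blocked (short on R2); T4 alone leaves T8 blocked (short on R2); T6 alone leaves T8 blocked (short on R2); T1 alone leaves T8 blocked (short on R2); T2 alone leaves T8 blocked (short on R2); T7 alone leaves T8 blocked (short on R2).
One survivor order: T6, T7, T2, T1. Step-by-step check (post-abort pool first):
  pool = (3, 4, 5, 1)
  run T6 (needs (0, 1, 2, 0), free (3, 4, 5, 1)); after release of (2, 0, 2, 2) the pool is (5, 4, 7, 3)
  run T7 (needs (2, 1, 3, 0), free (5, 4, 7, 3)); after release of (2, 2, 0, 2) the pool is (7, 6, 7, 5)
  run T2 (needs (5, 3, 4, 4), free (7, 6, 7, 5)); after release of (2, 1, 3, 2) the pool is (9, 7, 10, 7)
  run T1 (needs (9, 2, 0, 3), free (9, 7, 10, 7)); after release of (1, 0, 2, 1) the pool is (10, 7, 12, 8)


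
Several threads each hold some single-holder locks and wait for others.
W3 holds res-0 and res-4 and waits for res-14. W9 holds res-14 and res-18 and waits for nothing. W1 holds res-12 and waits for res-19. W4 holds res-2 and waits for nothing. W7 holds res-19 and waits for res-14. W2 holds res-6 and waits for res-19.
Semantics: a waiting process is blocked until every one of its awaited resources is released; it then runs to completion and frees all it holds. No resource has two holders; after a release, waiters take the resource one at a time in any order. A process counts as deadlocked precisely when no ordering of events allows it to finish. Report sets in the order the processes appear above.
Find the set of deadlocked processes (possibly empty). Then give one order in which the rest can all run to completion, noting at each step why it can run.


The deadlocked set is empty.
Key observation: although several processes wait, no cycle exists — each chain bottoms out at a free runner.
A valid finishing order for the others: W9, W3, W4, W7, W1, W2.
Check, step by step:
  run W9 (it waits on nothing); releases res-14 and res-18
  W3: everything it awaited (res-14) is free; runs, freeing res-0 and res-4
  run W4 (it waits on nothing); releases res-2
  W7: everything it awaited (res-14) is free; runs, freeing res-19
  W1: everything it awaited (res-19) is free; runs, freeing res-12
  W2: everything it awaited (res-19) is free; runs, freeing res-6


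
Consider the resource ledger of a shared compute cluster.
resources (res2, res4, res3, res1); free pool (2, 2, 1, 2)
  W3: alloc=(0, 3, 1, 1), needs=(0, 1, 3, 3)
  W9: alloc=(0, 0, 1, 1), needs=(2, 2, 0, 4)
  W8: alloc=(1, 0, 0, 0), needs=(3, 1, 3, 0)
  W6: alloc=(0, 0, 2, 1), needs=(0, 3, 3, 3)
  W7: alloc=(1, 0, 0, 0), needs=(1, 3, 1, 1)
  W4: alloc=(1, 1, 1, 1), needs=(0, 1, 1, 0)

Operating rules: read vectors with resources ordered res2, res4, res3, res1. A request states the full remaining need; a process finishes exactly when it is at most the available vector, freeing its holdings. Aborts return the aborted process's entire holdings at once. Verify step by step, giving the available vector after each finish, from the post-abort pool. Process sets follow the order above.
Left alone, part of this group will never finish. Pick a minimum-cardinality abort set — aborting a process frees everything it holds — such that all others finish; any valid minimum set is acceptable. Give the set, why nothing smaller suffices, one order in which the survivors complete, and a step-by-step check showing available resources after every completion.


Abort W6.
Key observation: the returned (0, 0, 2, 1) from W6 is what brings W8 — unrunnable before, under any order — into play at step 3.
Minimality: the empty abort set fails — the state is deadlocked as it stands.
One survivor order: W4, W7, W8, W3, W9. Verifying each step (post-abort pool first):
  pool = (2, 2, 3, 3)
  W4 needs (0, 1, 1, 0) <= (2, 2, 3, 3) -> finishes; pool += (1, 1, 1, 1) = (3, 3, 4, 4)
  W7 needs (1, 3, 1, 1) <= (3, 3, 4, 4) -> finishes; pool += (1, 0, 0, 0) = (4, 3, 4, 4)
  W8 needs (3, 1, 3, 0) <= (4, 3, 4, 4) -> finishes; pool += (1, 0, 0, 0) = (5, 3, 4, 4)
  W3 needs (0, 1, 3, 3) <= (5, 3, 4, 4) -> finishes; pool += (0, 3, 1, 1) = (5, 6, 5, 5)
  W9 needs (2, 2, 0, 4) <= (5, 6, 5, 5) -> finishes; pool += (0, 0, 1, 1) = (5, 6, 6, 6)


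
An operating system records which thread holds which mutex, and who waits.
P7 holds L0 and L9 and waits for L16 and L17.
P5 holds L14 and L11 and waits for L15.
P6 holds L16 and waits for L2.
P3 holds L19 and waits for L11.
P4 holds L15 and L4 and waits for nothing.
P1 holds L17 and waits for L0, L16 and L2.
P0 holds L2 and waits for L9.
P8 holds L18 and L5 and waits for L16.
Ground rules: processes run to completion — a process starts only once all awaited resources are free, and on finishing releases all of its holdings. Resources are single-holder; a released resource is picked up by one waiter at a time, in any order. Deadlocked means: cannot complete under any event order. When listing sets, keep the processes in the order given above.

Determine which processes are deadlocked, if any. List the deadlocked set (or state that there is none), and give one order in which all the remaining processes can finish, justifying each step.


Deadlocked: P7, P6, P1, P0 and P8.
Key observation: the cycle P7 -> P6 -> P0 -> P7 can never break — each member waits on the next; P1 is caught in further circular waits and P8 waits into the deadlock from upstream.
One completion order for the rest: P4, P5, P3.
Walking it through:
  P4 waits on nothing -> runs at once and releases L15 and L4
  P5 waits on L15 — all released -> runs and releases L14 and L11
  P3 waits on L11 — all released -> runs and releases L19


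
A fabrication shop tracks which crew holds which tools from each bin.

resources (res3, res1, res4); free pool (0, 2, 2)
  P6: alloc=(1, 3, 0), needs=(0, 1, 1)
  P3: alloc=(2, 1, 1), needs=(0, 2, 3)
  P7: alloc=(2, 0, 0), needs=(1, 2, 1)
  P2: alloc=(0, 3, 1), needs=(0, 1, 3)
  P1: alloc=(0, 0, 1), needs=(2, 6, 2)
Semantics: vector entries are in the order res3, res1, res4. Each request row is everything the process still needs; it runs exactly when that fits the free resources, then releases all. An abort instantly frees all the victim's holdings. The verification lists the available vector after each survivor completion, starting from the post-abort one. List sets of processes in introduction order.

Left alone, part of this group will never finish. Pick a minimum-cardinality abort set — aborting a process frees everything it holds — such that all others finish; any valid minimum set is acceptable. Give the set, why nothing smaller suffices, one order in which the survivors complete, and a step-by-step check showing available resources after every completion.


Minimum abort set: P2.
Key observation: P3 could never have finished before the abort; with (0, 3, 1) returned by P2, it fits at step 1.
No smaller set exists: with zero aborts the deadlock remains.
Survivors finish in the order: P3, P6, P7, P1. Verifying each step (pool after the aborts first):
  pool = (0, 5, 3)
  P3 needs (0, 2, 3) <= (0, 5, 3) -> finishes; pool += (2, 1, 1) = (2, 6, 4)
  P6 needs (0, 1, 1) <= (2, 6, 4) -> finishes; pool += (1, 3, 0) = (3, 9, 4)
  P7 needs (1, 2, 1) <= (3, 9, 4) -> finishes; pool += (2, 0, 0) = (5, 9, 4)
  P1 needs (2, 6, 2) <= (5, 9, 4) -> finishes; pool += (0, 0, 1) = (5, 9, 5)


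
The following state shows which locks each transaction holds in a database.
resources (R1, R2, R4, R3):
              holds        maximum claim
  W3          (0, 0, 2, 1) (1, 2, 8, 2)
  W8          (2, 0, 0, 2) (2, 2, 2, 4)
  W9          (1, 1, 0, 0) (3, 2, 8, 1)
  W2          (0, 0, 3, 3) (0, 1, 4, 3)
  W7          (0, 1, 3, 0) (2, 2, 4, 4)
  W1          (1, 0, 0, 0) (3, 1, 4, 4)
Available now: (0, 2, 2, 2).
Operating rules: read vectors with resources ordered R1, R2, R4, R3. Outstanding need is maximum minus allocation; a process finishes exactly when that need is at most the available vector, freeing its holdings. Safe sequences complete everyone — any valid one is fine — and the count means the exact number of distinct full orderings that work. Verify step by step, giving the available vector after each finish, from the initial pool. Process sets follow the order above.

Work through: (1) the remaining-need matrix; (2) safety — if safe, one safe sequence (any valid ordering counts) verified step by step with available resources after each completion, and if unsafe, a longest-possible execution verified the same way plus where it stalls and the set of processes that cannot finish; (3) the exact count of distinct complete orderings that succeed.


(1) Need matrix, components ordered R1, R2, R4, R3:
  W3: (1, 2, 6, 1)
  W8: (0, 2, 2, 2)
  W9: (2, 1, 8, 1)
  W2: (0, 1, 1, 0)
  W7: (2, 1, 1, 4)
  W1: (2, 1, 4, 4)
(2) The state is SAFE; one workable sequence: W8, W7, W1, W2, W9, W3.
Key observation: the order's first zero-slack moment is W8 ((0, 2, 2, 2) needed, (0, 2, 2, 2) free — a requested resource with nothing to spare).
Check, step by step:
  pool = (0, 2, 2, 2)
  W8: need (0, 2, 2, 2) fits (0, 2, 2, 2); releases (2, 0, 0, 2), pool now (2, 2, 2, 4)
  W7: need (2, 1, 1, 4) fits (2, 2, 2, 4); releases (0, 1, 3, 0), pool now (2, 3, 5, 4)
  W1: need (2, 1, 4, 4) fits (2, 3, 5, 4); releases (1, 0, 0, 0), pool now (3, 3, 5, 4)
  W2: need (0, 1, 1, 0) fits (3, 3, 5, 4); releases (0, 0, 3, 3), pool now (3, 3, 8, 7)
  W9: need (2, 1, 8, 1) fits (3, 3, 8, 7); releases (1, 1, 0, 0), pool now (4, 4, 8, 7)
  W3: need (1, 2, 6, 1) fits (4, 4, 8, 7); releases (0, 0, 2, 1), pool now (4, 4, 10, 8)
(3) Precisely 24 of the possible complete orderings are safe sequences.


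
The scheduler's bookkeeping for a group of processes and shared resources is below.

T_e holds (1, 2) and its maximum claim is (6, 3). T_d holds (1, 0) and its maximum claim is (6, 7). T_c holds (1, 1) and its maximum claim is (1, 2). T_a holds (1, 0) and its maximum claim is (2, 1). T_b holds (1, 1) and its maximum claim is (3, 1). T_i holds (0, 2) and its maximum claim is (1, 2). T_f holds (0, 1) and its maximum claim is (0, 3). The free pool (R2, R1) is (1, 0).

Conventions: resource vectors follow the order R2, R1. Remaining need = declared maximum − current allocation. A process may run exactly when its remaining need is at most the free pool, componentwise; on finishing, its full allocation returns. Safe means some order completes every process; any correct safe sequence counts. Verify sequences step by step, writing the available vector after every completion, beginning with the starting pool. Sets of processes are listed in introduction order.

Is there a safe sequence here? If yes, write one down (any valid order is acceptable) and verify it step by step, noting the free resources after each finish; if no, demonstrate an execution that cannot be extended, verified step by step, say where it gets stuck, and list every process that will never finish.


The state is UNSAFE.
Key observation: T_i, T_a, T_c, T_b, T_f can finish, but then (4, 5) is all there is, and the blocked group's R2 demands exceed it.
A maximal execution: T_i, T_a, T_c, T_b, T_f — then nothing else fits. Step-by-step check:
  pool = (1, 0)
  T_i needs (1, 0) <= (1, 0) -> finishes; pool += (0, 2) = (1, 2)
  T_a needs (1, 1) <= (1, 2) -> finishes; pool += (1, 0) = (2, 2)
  T_c needs (0, 1) <= (2, 2) -> finishes; pool += (1, 1) = (3, 3)
  T_b needs (2, 0) <= (3, 3) -> finishes; pool += (1, 1) = (4, 4)
  T_f needs (0, 2) <= (4, 4) -> finishes; pool += (0, 1) = (4, 5)
  T_e still needs (5, 1) but only (4, 5) is free — short on R2
  T_d still needs (5, 7) but only (4, 5) is free — short on R2 and R1
Never able to finish: T_e and T_d.


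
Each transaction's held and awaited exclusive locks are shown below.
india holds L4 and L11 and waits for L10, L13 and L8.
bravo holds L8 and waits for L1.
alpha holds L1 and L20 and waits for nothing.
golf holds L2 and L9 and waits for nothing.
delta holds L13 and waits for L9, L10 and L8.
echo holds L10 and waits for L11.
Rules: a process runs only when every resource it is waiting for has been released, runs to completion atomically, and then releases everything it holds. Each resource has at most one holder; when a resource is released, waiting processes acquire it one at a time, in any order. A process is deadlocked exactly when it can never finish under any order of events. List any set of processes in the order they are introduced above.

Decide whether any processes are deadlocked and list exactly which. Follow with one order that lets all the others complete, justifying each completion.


Deadlocked set: india, delta and echo.
Key observation: the cycle india -> delta -> echo -> india can never break — each member waits on the next; no other process is dragged down with it.
A valid finishing order for the others: alpha, bravo, golf.
Check, step by step:
  run alpha (it waits on nothing); releases L1 and L20
  run bravo (all its waits — L1 — are resolved); releases L8
  run golf (it waits on nothing); releases L2 and L9


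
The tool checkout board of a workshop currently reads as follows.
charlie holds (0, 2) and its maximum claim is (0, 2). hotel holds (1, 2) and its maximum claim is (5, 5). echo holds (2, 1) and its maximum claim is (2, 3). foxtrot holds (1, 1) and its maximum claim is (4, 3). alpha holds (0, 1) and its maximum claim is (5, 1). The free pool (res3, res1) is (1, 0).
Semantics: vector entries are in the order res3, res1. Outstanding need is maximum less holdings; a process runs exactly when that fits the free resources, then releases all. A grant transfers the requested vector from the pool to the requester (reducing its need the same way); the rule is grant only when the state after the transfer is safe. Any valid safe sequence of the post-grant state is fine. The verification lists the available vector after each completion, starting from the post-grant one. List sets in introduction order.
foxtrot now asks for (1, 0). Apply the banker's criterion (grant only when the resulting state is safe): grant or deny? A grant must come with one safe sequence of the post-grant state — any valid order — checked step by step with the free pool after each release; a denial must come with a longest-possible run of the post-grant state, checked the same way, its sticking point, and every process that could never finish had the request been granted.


GRANT: granting preserves safety; a valid post-grant sequence is charlie, echo, foxtrot, hotel, alpha.
Key observation: even at the reduced pool (0, 0), charlie fits immediately, so safety survives the grant.
Step-by-step check of the post-grant state:
  pool = (0, 0)
  run charlie (needs (0, 0), free (0, 0)); after release of (0, 2) the pool is (0, 2)
  run echo (needs (0, 2), free (0, 2)); after release of (2, 1) the pool is (2, 3)
  run foxtrot (needs (2, 2), free (2, 3)); after release of (2, 1) the pool is (4, 4)
  run hotel (needs (4, 3), free (4, 4)); after release of (1, 2) the pool is (5, 6)
  run alpha (needs (5, 0), free (5, 6)); after release of (0, 1) the pool is (5, 7)


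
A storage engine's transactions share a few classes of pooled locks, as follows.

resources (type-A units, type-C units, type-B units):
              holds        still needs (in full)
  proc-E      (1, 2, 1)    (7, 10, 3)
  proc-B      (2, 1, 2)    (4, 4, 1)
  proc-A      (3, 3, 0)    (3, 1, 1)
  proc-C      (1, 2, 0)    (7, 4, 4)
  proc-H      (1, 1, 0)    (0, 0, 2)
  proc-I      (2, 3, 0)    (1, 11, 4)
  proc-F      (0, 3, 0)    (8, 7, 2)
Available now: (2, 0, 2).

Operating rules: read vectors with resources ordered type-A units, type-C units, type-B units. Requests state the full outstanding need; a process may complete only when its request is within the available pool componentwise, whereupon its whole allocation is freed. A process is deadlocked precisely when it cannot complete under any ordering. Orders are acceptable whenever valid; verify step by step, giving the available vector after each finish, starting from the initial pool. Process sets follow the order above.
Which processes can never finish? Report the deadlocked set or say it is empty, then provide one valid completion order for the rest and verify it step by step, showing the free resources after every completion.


No process is deadlocked.
Key observation: starting with proc-H, each completion frees enough for the next — no one is permanently blocked.
The rest can finish in the order proc-H, proc-A, proc-B, proc-C, proc-F, proc-E, proc-I. Verifying each step:
  pool = (2, 0, 2)
  run proc-H (needs (0, 0, 2), free (2, 0, 2)); after release of (1, 1, 0) the pool is (3, 1, 2)
  run proc-A (needs (3, 1, 1), free (3, 1, 2)); after release of (3, 3, 0) the pool is (6, 4, 2)
  run proc-B (needs (4, 4, 1), free (6, 4, 2)); after release of (2, 1, 2) the pool is (8, 5, 4)
  run proc-C (needs (7, 4, 4), free (8, 5, 4)); after release of (1, 2, 0) the pool is (9, 7, 4)
  run proc-F (needs (8, 7, 2), free (9, 7, 4)); after release of (0, 3, 0) the pool is (9, 10, 4)
  run proc-E (needs (7, 10, 3), free (9, 10, 4)); after release of (1, 2, 1) the pool is (10, 12, 5)
  run proc-I (needs (1, 11, 4), free (10, 12, 5)); after release of (2, 3, 0) the pool is (12, 15, 5)
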